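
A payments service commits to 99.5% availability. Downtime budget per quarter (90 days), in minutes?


Formula: allowed downtime = period * (100 - SLA) / 100
Period (quarter (90 days)) = 129600 minutes
Unavailability fraction = (100 - 99.5) / 100
Allowed downtime = 129600 * (100 - 99.5) / 100
Allowed downtime = 648.0 minutes

648.0 minutes


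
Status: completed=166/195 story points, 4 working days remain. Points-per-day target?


Formula: Required rate = Remaining points / Days left
Remaining = 195 - 166 = 29 points
Required rate = 29 / 4 = 7.25 points/day

7.25 points/day


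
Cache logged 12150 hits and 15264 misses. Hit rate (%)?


Formula: hit rate = hits / (hits + misses) * 100
hit rate = 12150 / (12150 + 15264) * 100
hit rate = 12150 / 27414 * 100
hit rate = 44.32%

44.32%


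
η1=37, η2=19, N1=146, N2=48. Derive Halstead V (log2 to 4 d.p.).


Formula: V = N * log2(η), where N = N1 + N2 and η = η1 + η2
η = 37 + 19 = 56
N = 146 + 48 = 194
log2(56) ≈ 5.8074
V = 194 * 5.8074 = 1126.64

1126.64


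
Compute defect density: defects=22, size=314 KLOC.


Defect density = defects / KLOC
Defect density = 22 / 314
Defect density = 0.07 defects/KLOC

0.07 defects/KLOC


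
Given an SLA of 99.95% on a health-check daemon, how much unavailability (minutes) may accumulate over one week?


Formula: allowed downtime = period * (100 - SLA) / 100
Period (week) = 10080 minutes
Unavailability fraction = (100 - 99.95) / 100
Allowed downtime = 10080 * (100 - 99.95) / 100
Allowed downtime = 5.04 minutes

5.04 minutes


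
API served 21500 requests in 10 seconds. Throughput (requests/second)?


Formula: throughput = requests / seconds
throughput = 21500 / 10
throughput = 2150.0 requests/second

2150.0 requests/second


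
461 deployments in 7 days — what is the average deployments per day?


Formula: deployments per day = releases / days
= 461 / 7
= 65.857 deploys/day
(equivalently, 461.0 deploys/week)

65.857 deploys/day


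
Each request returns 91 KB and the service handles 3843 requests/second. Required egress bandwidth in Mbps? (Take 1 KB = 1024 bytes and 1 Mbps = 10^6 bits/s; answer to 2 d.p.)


Formula: Mbps = payload_bytes * RPS * 8 / 1e6
Payload per request = 91 KB = 91 * 1024 = 93184 bytes
Total bytes/sec = 93184 * 3843 = 358106112
Total bits/sec = 358106112 * 8 = 2864848896
Mbps = 2864848896 / 1e6 = 2864.85

2864.85 Mbps


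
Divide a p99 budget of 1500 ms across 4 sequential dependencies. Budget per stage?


Formula: per_stage = total_budget / stages
per_stage = 1500 / 4
per_stage = 375.0 ms

375.0 ms


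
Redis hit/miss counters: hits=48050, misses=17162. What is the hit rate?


Formula: hit rate = hits / (hits + misses) * 100
hit rate = 48050 / (48050 + 17162) * 100
hit rate = 48050 / 65212 * 100
hit rate = 73.68%

73.68%


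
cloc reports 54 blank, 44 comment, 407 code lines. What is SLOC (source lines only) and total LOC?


Total LOC = blank + comment + code
Total LOC = 54 + 44 + 407 = 505
SLOC (source only) = code = 407

Total LOC: 505, SLOC: 407


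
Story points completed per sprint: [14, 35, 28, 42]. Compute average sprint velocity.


Formula: Avg velocity = Total points / Number of sprints
Points: [14, 35, 28, 42]
Sum = 14 + 35 + 28 + 42 = 119
Avg velocity = 119 / 4 = 29.75 points/sprint

29.75 points/sprint


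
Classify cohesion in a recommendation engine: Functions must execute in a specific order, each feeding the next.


Reasoning: Output of one is input to next
Type: Sequential cohesion

Sequential cohesion


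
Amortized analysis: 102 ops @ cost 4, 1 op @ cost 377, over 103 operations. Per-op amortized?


Formula: Amortized cost = Total cost / Operations
Total cost = (102 * 4) + (1 * 377)
Total cost = 408 + 377 = 785
Amortized = 785 / 103 = 7.6214

7.6214


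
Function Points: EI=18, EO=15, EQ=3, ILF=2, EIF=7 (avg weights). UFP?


UFP = EI*4 + EO*5 + EQ*4 + ILF*10 + EIF*7
UFP = 18*4 + 15*5 + 3*4 + 2*10 + 7*7
UFP = 72 + 75 + 12 + 20 + 49
UFP = 228

228


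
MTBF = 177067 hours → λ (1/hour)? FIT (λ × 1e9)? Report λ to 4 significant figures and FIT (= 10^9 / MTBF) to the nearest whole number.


Formula: λ = 1 / MTBF; FIT = λ × 1e9 = 1e9 / MTBF
λ = 1 / 177067 ≈ 5.648e-06 failures/hour
FIT = 1e9 / 177067 ≈ 5648 failures per 1e9 hours (nearest whole number)

λ = 5.648e-06 /h, FIT = 5648


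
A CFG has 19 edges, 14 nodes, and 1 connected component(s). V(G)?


Formula: V(G) = E - N + 2P
V(G) = 19 - 14 + 2*1
V(G) = 5 + 2
V(G) = 7

7


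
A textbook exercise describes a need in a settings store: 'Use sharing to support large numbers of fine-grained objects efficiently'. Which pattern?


This matches the Flyweight pattern

Flyweight


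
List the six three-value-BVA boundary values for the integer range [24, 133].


Range: [24, 133]
Boundaries: just below min, min, min+1, max-1, max, just above max
Values: [23, 24, 25, 132, 133, 134]

[23, 24, 25, 132, 133, 134]


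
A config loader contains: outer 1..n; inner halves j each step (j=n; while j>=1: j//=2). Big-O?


Reasoning: n times log n
Complexity: O(n log n)

O(n log n)


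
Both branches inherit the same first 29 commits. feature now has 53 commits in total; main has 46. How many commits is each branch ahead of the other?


Common ancestor: commit #29
feature commits after divergence: 53 - 29 = 24
main commits after divergence: 46 - 29 = 17
feature is 24 commits ahead of main
main is 17 commits ahead of feature

feature ahead: 24, main ahead: 17


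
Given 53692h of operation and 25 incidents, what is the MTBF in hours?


Formula: MTBF = Total operating time / Number of failures
MTBF = 53692 / 25
MTBF = 2147.68 hours

2147.68 hours


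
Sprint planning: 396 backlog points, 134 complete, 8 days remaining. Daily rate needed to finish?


Formula: Required rate = Remaining points / Days left
Remaining = 396 - 134 = 262 points
Required rate = 262 / 8 = 32.75 points/day

32.75 points/day


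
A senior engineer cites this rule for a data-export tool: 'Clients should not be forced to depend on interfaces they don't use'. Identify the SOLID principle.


This describes the Interface Segregation Principle (ISP)

Interface Segregation Principle (ISP)


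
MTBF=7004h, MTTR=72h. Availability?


Availability = MTBF / (MTBF + MTTR)
Availability = 7004 / (7004 + 72)
Availability = 7004 / 7076
Availability = 98.9825%

98.9825%


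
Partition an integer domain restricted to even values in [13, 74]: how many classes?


Constraint: even integers in [13, 74]
Class 1: x < 13 — out-of-range invalid
Class 2: x in [13,74] but odd — wrong type invalid
Class 3: x in [13,74] and even — valid
Class 4: x > 74 — out-of-range invalid
Total equivalence classes: 4

4 equivalence classes


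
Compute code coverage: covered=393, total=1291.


Coverage = covered / total * 100
Coverage = 393 / 1291 * 100
Coverage = 30.44%

30.44%


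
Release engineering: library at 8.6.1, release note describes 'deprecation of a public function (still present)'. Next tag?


Current: 8.6.1
Change category: 'deprecation of a public function (still present)' → minor bump
SemVer rule: minor bump → increment MINOR, reset PATCH to 0 (MAJOR unchanged)
New: 8.7.0

8.7.0


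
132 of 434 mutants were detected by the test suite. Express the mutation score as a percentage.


Mutation score = killed / total * 100
Mutation score = 132 / 434 * 100
Mutation score = 30.41%

30.41%


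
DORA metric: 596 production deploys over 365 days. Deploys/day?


Formula: deployments per day = releases / days
= 596 / 365
= 1.633 deploys/day
(equivalently, 11.43 deploys/week)

1.633 deploys/day


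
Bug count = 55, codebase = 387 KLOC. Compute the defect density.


Defect density = defects / KLOC
Defect density = 55 / 387
Defect density = 0.142 defects/KLOC

0.142 defects/KLOC


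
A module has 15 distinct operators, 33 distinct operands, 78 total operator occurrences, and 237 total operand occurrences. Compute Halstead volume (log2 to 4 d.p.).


Formula: V = N * log2(η), where N = N1 + N2 and η = η1 + η2
η = 15 + 33 = 48
N = 78 + 237 = 315
log2(48) ≈ 5.5850
V = 315 * 5.5850 = 1759.28

1759.28


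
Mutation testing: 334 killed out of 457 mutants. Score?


Mutation score = killed / total * 100
Mutation score = 334 / 457 * 100
Mutation score = 73.09%

73.09%


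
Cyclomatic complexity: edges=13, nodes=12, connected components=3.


Formula: V(G) = E - N + 2P
V(G) = 13 - 12 + 2*3
V(G) = 1 + 6
V(G) = 7

7


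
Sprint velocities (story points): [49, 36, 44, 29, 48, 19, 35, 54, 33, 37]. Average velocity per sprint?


Formula: Avg velocity = Total points / Number of sprints
Points: [49, 36, 44, 29, 48, 19, 35, 54, 33, 37]
Sum = 49 + 36 + 44 + 29 + 48 + 19 + 35 + 54 + 33 + 37 = 384
Avg velocity = 384 / 10 = 38.4 points/sprint

38.4 points/sprint


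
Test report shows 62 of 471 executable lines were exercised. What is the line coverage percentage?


Coverage = covered / total * 100
Coverage = 62 / 471 * 100
Coverage = 13.16%

13.16%


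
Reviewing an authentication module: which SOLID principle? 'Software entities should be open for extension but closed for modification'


This describes the Open/Closed Principle (OCP)

Open/Closed Principle (OCP)


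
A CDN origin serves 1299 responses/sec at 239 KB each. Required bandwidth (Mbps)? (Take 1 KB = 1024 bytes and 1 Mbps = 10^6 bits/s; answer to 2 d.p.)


Formula: Mbps = payload_bytes * RPS * 8 / 1e6
Payload per request = 239 KB = 239 * 1024 = 244736 bytes
Total bytes/sec = 244736 * 1299 = 317912064
Total bits/sec = 317912064 * 8 = 2543296512
Mbps = 2543296512 / 1e6 = 2543.3

2543.3 Mbps


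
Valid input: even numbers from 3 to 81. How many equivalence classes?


Constraint: even integers in [3, 81]
Class 1: x < 3 — out-of-range invalid
Class 2: x in [3,81] but odd — wrong type invalid
Class 3: x in [3,81] and even — valid
Class 4: x > 81 — out-of-range invalid
Total equivalence classes: 4

4 equivalence classes


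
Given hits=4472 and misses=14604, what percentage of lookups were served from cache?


Formula: hit rate = hits / (hits + misses) * 100
hit rate = 4472 / (4472 + 14604) * 100
hit rate = 4472 / 19076 * 100
hit rate = 23.44%

23.44%


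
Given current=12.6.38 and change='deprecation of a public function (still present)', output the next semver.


Current: 12.6.38
Change category: 'deprecation of a public function (still present)' → minor bump
SemVer rule: minor bump → increment MINOR, reset PATCH to 0 (MAJOR unchanged)
New: 12.7.0

12.7.0


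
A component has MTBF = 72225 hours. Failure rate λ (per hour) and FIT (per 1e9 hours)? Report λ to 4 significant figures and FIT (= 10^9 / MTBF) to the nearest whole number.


Formula: λ = 1 / MTBF; FIT = λ × 1e9 = 1e9 / MTBF
λ = 1 / 72225 ≈ 1.385e-05 failures/hour
FIT = 1e9 / 72225 ≈ 13846 failures per 1e9 hours (nearest whole number)

λ = 1.385e-05 /h, FIT = 13846


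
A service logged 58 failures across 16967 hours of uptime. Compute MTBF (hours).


Formula: MTBF = Total operating time / Number of failures
MTBF = 16967 / 58
MTBF = 292.53 hours

292.53 hours


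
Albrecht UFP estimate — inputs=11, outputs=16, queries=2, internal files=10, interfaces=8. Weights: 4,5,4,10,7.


UFP = EI*4 + EO*5 + EQ*4 + ILF*10 + EIF*7
UFP = 11*4 + 16*5 + 2*4 + 10*10 + 8*7
UFP = 44 + 80 + 8 + 100 + 56
UFP = 288

288


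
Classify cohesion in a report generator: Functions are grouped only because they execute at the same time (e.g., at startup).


Reasoning: Related by timing only
Type: Temporal cohesion

Temporal cohesion


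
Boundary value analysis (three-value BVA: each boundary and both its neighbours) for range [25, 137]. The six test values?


Range: [25, 137]
Boundaries: just below min, min, min+1, max-1, max, just above max
Values: [24, 25, 26, 136, 137, 138]

[24, 25, 26, 136, 137, 138]


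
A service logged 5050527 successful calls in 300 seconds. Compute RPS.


Formula: throughput = requests / seconds
throughput = 5050527 / 300
throughput = 16835.09 requests/second

16835.09 requests/second


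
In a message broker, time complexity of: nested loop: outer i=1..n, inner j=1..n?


Reasoning: n iterations times n iterations
Complexity: O(n^2)

O(n^2)


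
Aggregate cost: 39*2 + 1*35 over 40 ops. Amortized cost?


Formula: Amortized cost = Total cost / Operations
Total cost = (39 * 2) + (1 * 35)
Total cost = 78 + 35 = 113
Amortized = 113 / 40 = 2.825

2.825


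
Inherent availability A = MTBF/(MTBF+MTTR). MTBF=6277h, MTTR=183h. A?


Availability = MTBF / (MTBF + MTTR)
Availability = 6277 / (6277 + 183)
Availability = 6277 / 6460
Availability = 97.1672%

97.1672%


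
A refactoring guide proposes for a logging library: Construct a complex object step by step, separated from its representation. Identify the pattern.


This matches the Builder pattern

Builder


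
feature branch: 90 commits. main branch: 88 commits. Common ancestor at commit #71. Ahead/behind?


Common ancestor: commit #71
feature commits after divergence: 90 - 71 = 19
main commits after divergence: 88 - 71 = 17
feature is 19 commits ahead of main
main is 17 commits ahead of feature

feature ahead: 19, main ahead: 17


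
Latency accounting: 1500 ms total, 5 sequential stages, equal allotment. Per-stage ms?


Formula: per_stage = total_budget / stages
per_stage = 1500 / 5
per_stage = 300.0 ms

300.0 ms


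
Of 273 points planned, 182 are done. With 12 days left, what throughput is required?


Formula: Required rate = Remaining points / Days left
Remaining = 273 - 182 = 91 points
Required rate = 91 / 12 = 7.58 points/day

7.58 points/day


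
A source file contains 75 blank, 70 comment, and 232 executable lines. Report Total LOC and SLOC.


Total LOC = blank + comment + code
Total LOC = 75 + 70 + 232 = 377
SLOC (source only) = code = 232

Total LOC: 377, SLOC: 232


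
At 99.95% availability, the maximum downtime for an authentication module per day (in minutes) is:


Formula: allowed downtime = period * (100 - SLA) / 100
Period (day) = 1440 minutes
Unavailability fraction = (100 - 99.95) / 100
Allowed downtime = 1440 * (100 - 99.95) / 100
Allowed downtime = 0.72 minutes

0.72 minutes


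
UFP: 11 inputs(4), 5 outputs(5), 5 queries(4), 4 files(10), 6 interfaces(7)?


UFP = EI*4 + EO*5 + EQ*4 + ILF*10 + EIF*7
UFP = 11*4 + 5*5 + 5*4 + 4*10 + 6*7
UFP = 44 + 25 + 20 + 40 + 42
UFP = 171

171


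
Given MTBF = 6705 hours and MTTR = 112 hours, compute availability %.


Availability = MTBF / (MTBF + MTTR)
Availability = 6705 / (6705 + 112)
Availability = 6705 / 6817
Availability = 98.357%

98.357%


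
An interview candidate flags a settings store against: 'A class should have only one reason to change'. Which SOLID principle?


This describes the Single Responsibility Principle (SRP)

Single Responsibility Principle (SRP)


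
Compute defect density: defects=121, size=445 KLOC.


Defect density = defects / KLOC
Defect density = 121 / 445
Defect density = 0.272 defects/KLOC

0.272 defects/KLOC


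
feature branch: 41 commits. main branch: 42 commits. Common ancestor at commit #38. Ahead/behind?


Common ancestor: commit #38
feature commits after divergence: 41 - 38 = 3
main commits after divergence: 42 - 38 = 4
feature is 3 commits ahead of main
main is 4 commits ahead of feature

feature ahead: 3, main ahead: 4


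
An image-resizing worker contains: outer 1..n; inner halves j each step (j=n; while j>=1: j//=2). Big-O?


Reasoning: n times log n
Complexity: O(n log n)

O(n log n)


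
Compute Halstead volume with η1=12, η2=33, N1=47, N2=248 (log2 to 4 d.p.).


Formula: V = N * log2(η), where N = N1 + N2 and η = η1 + η2
η = 12 + 33 = 45
N = 47 + 248 = 295
log2(45) ≈ 5.4919
V = 295 * 5.4919 = 1620.11

1620.11


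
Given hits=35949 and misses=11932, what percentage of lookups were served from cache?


Formula: hit rate = hits / (hits + misses) * 100
hit rate = 35949 / (35949 + 11932) * 100
hit rate = 35949 / 47881 * 100
hit rate = 75.08%

75.08%


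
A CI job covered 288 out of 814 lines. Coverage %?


Coverage = covered / total * 100
Coverage = 288 / 814 * 100
Coverage = 35.38%

35.38%


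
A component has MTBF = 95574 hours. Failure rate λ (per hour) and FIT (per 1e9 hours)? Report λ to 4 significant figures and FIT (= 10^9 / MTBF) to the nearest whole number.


Formula: λ = 1 / MTBF; FIT = λ × 1e9 = 1e9 / MTBF
λ = 1 / 95574 ≈ 1.046e-05 failures/hour
FIT = 1e9 / 95574 ≈ 10463 failures per 1e9 hours (nearest whole number)

λ = 1.046e-05 /h, FIT = 10463


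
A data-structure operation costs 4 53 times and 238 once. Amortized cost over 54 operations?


Formula: Amortized cost = Total cost / Operations
Total cost = (53 * 4) + (1 * 238)
Total cost = 212 + 238 = 450
Amortized = 450 / 54 = 8.3333

8.3333


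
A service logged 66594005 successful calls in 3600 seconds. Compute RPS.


Formula: throughput = requests / seconds
throughput = 66594005 / 3600
throughput = 18498.33 requests/second

18498.33 requests/second


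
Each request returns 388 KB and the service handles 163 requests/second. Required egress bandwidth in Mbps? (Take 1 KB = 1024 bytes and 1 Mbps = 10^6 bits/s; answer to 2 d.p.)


Formula: Mbps = payload_bytes * RPS * 8 / 1e6
Payload per request = 388 KB = 388 * 1024 = 397312 bytes
Total bytes/sec = 397312 * 163 = 64761856
Total bits/sec = 64761856 * 8 = 518094848
Mbps = 518094848 / 1e6 = 518.09

518.09 Mbps


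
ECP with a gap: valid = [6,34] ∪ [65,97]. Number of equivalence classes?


Valid ranges: [6,34] and [65,97]
Class 1: x < 6 — invalid
Class 2: 6 ≤ x ≤ 34 — valid
Class 3: 34 < x < 65 — invalid (gap between ranges)
Class 4: 65 ≤ x ≤ 97 — valid
Class 5: x > 97 — invalid
Total equivalence classes: 5

5 equivalence classes


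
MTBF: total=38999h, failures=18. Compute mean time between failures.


Formula: MTBF = Total operating time / Number of failures
MTBF = 38999 / 18
MTBF = 2166.61 hours

2166.61 hours


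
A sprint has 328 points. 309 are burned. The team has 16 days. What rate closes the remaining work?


Formula: Required rate = Remaining points / Days left
Remaining = 328 - 309 = 19 points
Required rate = 19 / 16 = 1.19 points/day

1.19 points/day


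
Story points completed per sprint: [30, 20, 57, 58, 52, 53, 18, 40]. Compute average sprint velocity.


Formula: Avg velocity = Total points / Number of sprints
Points: [30, 20, 57, 58, 52, 53, 18, 40]
Sum = 30 + 20 + 57 + 58 + 52 + 53 + 18 + 40 = 328
Avg velocity = 328 / 8 = 41.0 points/sprint

41.0 points/sprint


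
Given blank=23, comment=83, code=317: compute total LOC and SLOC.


Total LOC = blank + comment + code
Total LOC = 23 + 83 + 317 = 423
SLOC (source only) = code = 317

Total LOC: 423, SLOC: 317


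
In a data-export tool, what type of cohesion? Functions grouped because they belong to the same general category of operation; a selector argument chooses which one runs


Reasoning: Grouped by category of activity, not by data or sequence
Type: Logical cohesion

Logical cohesion


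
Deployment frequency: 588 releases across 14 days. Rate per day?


Formula: deployments per day = releases / days
= 588 / 14
= 42.0 deploys/day
(equivalently, 294.0 deploys/week)

42.0 deploys/day


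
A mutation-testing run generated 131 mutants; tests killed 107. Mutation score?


Mutation score = killed / total * 100
Mutation score = 107 / 131 * 100
Mutation score = 81.68%

81.68%


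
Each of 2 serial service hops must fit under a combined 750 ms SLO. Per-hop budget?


Formula: per_stage = total_budget / stages
per_stage = 750 / 2
per_stage = 375.0 ms

375.0 ms


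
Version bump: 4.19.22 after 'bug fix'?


Current: 4.19.22
Change category: 'bug fix' → patch bump
SemVer rule: patch bump → increment PATCH (MAJOR and MINOR unchanged)
New: 4.19.23

4.19.23


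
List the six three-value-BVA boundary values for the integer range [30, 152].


Range: [30, 152]
Boundaries: just below min, min, min+1, max-1, max, just above max
Values: [29, 30, 31, 151, 152, 153]

[29, 30, 31, 151, 152, 153]


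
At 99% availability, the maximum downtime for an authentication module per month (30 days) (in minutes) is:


Formula: allowed downtime = period * (100 - SLA) / 100
Period (month (30 days)) = 43200 minutes
Unavailability fraction = (100 - 99.0) / 100
Allowed downtime = 43200 * (100 - 99.0) / 100
Allowed downtime = 432.0 minutes

432.0 minutes


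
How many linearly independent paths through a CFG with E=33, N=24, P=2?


Formula: V(G) = E - N + 2P
V(G) = 33 - 24 + 2*2
V(G) = 9 + 4
V(G) = 13

13


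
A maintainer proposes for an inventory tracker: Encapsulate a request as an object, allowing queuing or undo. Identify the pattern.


This matches the Command pattern

Command


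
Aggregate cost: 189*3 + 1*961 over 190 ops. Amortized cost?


Formula: Amortized cost = Total cost / Operations
Total cost = (189 * 3) + (1 * 961)
Total cost = 567 + 961 = 1528
Amortized = 1528 / 190 = 8.0421

8.0421


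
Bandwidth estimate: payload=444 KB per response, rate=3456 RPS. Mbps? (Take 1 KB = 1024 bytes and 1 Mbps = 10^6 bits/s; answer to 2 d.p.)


Formula: Mbps = payload_bytes * RPS * 8 / 1e6
Payload per request = 444 KB = 444 * 1024 = 454656 bytes
Total bytes/sec = 454656 * 3456 = 1571291136
Total bits/sec = 1571291136 * 8 = 12570329088
Mbps = 12570329088 / 1e6 = 12570.33

12570.33 Mbps


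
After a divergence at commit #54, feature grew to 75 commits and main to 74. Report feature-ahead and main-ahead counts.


Common ancestor: commit #54
feature commits after divergence: 75 - 54 = 21
main commits after divergence: 74 - 54 = 20
feature is 21 commits ahead of main
main is 20 commits ahead of feature

feature ahead: 21, main ahead: 20


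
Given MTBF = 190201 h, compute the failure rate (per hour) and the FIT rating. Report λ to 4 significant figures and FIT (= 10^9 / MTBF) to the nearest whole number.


Formula: λ = 1 / MTBF; FIT = λ × 1e9 = 1e9 / MTBF
λ = 1 / 190201 ≈ 5.258e-06 failures/hour
FIT = 1e9 / 190201 ≈ 5258 failures per 1e9 hours (nearest whole number)

λ = 5.258e-06 /h, FIT = 5258


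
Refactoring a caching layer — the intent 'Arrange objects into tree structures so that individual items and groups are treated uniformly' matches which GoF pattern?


This matches the Composite pattern

Composite


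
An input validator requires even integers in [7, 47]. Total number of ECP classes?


Constraint: even integers in [7, 47]
Class 1: x < 7 — out-of-range invalid
Class 2: x in [7,47] but odd — wrong type invalid
Class 3: x in [7,47] and even — valid
Class 4: x > 47 — out-of-range invalid
Total equivalence classes: 4

4 equivalence classes


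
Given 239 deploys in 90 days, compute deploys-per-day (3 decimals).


Formula: deployments per day = releases / days
= 239 / 90
= 2.656 deploys/day
(equivalently, 18.59 deploys/week)

2.656 deploys/day


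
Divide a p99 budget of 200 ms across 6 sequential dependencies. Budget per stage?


Formula: per_stage = total_budget / stages
per_stage = 200 / 6
per_stage = 33.33 ms

33.33 ms


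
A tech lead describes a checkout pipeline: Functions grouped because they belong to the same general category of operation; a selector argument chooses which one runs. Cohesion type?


Reasoning: Grouped by category of activity, not by data or sequence
Type: Logical cohesion

Logical cohesion


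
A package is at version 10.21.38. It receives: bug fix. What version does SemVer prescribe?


Current: 10.21.38
Change category: 'bug fix' → patch bump
SemVer rule: patch bump → increment PATCH (MAJOR and MINOR unchanged)
New: 10.21.39

10.21.39


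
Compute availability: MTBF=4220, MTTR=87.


Availability = MTBF / (MTBF + MTTR)
Availability = 4220 / (4220 + 87)
Availability = 4220 / 4307
Availability = 97.98%

97.98%


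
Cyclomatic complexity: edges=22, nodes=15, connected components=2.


Formula: V(G) = E - N + 2P
V(G) = 22 - 15 + 2*2
V(G) = 7 + 4
V(G) = 11

11


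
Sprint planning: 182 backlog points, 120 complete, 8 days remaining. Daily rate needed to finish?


Formula: Required rate = Remaining points / Days left
Remaining = 182 - 120 = 62 points
Required rate = 62 / 8 = 7.75 points/day

7.75 points/day


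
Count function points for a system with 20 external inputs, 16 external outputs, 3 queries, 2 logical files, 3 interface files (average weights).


UFP = EI*4 + EO*5 + EQ*4 + ILF*10 + EIF*7
UFP = 20*4 + 16*5 + 3*4 + 2*10 + 3*7
UFP = 80 + 80 + 12 + 20 + 21
UFP = 213

213


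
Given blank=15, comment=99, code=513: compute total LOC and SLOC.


Total LOC = blank + comment + code
Total LOC = 15 + 99 + 513 = 627
SLOC (source only) = code = 513

Total LOC: 627, SLOC: 513


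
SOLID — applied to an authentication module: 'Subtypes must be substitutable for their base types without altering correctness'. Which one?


This describes the Liskov Substitution Principle (LSP)

Liskov Substitution Principle (LSP)


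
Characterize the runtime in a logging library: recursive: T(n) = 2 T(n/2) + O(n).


Reasoning: master theorem case 2 (merge-sort recurrence)
Complexity: O(n log n)

O(n log n)


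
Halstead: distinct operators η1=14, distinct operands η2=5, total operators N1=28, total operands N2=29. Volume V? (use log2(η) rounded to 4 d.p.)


Formula: V = N * log2(η), where N = N1 + N2 and η = η1 + η2
η = 14 + 5 = 19
N = 28 + 29 = 57
log2(19) ≈ 4.2479
V = 57 * 4.2479 = 242.13

242.13


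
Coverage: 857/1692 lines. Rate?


Coverage = covered / total * 100
Coverage = 857 / 1692 * 100
Coverage = 50.65%

50.65%


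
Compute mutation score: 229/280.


Mutation score = killed / total * 100
Mutation score = 229 / 280 * 100
Mutation score = 81.79%

81.79%


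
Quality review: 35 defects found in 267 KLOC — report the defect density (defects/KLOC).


Defect density = defects / KLOC
Defect density = 35 / 267
Defect density = 0.131 defects/KLOC

0.131 defects/KLOC


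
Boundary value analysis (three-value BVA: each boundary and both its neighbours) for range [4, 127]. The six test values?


Range: [4, 127]
Boundaries: just below min, min, min+1, max-1, max, just above max
Values: [3, 4, 5, 126, 127, 128]

[3, 4, 5, 126, 127, 128]


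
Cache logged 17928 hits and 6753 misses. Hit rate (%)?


Formula: hit rate = hits / (hits + misses) * 100
hit rate = 17928 / (17928 + 6753) * 100
hit rate = 17928 / 24681 * 100
hit rate = 72.64%

72.64%


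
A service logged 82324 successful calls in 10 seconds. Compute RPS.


Formula: throughput = requests / seconds
throughput = 82324 / 10
throughput = 8232.4 requests/second

8232.4 requests/second


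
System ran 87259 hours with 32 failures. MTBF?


Formula: MTBF = Total operating time / Number of failures
MTBF = 87259 / 32
MTBF = 2726.84 hours

2726.84 hours


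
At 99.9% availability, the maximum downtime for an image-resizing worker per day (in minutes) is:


Formula: allowed downtime = period * (100 - SLA) / 100
Period (day) = 1440 minutes
Unavailability fraction = (100 - 99.9) / 100
Allowed downtime = 1440 * (100 - 99.9) / 100
Allowed downtime = 1.44 minutes

1.44 minutes


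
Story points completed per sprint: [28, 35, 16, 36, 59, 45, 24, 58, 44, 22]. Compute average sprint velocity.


Formula: Avg velocity = Total points / Number of sprints
Points: [28, 35, 16, 36, 59, 45, 24, 58, 44, 22]
Sum = 28 + 35 + 16 + 36 + 59 + 45 + 24 + 58 + 44 + 22 = 367
Avg velocity = 367 / 10 = 36.7 points/sprint

36.7 points/sprint


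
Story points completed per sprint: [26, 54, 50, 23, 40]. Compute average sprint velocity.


Formula: Avg velocity = Total points / Number of sprints
Points: [26, 54, 50, 23, 40]
Sum = 26 + 54 + 50 + 23 + 40 = 193
Avg velocity = 193 / 5 = 38.6 points/sprint

38.6 points/sprint


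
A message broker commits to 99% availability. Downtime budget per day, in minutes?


Formula: allowed downtime = period * (100 - SLA) / 100
Period (day) = 1440 minutes
Unavailability fraction = (100 - 99.0) / 100
Allowed downtime = 1440 * (100 - 99.0) / 100
Allowed downtime = 14.4 minutes

14.4 minutes


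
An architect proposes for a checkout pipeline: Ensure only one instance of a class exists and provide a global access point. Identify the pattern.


This matches the Singleton pattern

Singleton


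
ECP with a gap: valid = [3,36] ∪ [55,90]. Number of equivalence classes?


Valid ranges: [3,36] and [55,90]
Class 1: x < 3 — invalid
Class 2: 3 ≤ x ≤ 36 — valid
Class 3: 36 < x < 55 — invalid (gap between ranges)
Class 4: 55 ≤ x ≤ 90 — valid
Class 5: x > 90 — invalid
Total equivalence classes: 5

5 equivalence classes


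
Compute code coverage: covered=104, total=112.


Coverage = covered / total * 100
Coverage = 104 / 112 * 100
Coverage = 92.86%

92.86%


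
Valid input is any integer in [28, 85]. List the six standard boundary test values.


Range: [28, 85]
Boundaries: just below min, min, min+1, max-1, max, just above max
Values: [27, 28, 29, 84, 85, 86]

[27, 28, 29, 84, 85, 86]


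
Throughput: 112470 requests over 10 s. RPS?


Formula: throughput = requests / seconds
throughput = 112470 / 10
throughput = 11247.0 requests/second

11247.0 requests/second


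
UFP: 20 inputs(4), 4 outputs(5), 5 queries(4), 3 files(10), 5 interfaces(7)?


UFP = EI*4 + EO*5 + EQ*4 + ILF*10 + EIF*7
UFP = 20*4 + 4*5 + 5*4 + 3*10 + 5*7
UFP = 80 + 20 + 20 + 30 + 35
UFP = 185

185


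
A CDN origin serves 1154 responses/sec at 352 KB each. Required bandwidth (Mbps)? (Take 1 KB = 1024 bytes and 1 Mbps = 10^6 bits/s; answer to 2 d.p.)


Formula: Mbps = payload_bytes * RPS * 8 / 1e6
Payload per request = 352 KB = 352 * 1024 = 360448 bytes
Total bytes/sec = 360448 * 1154 = 415956992
Total bits/sec = 415956992 * 8 = 3327655936
Mbps = 3327655936 / 1e6 = 3327.66

3327.66 Mbps


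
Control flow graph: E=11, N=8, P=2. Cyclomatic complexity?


Formula: V(G) = E - N + 2P
V(G) = 11 - 8 + 2*2
V(G) = 3 + 4
V(G) = 7

7


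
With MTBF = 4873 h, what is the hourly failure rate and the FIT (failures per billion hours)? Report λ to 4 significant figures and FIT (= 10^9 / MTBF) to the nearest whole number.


Formula: λ = 1 / MTBF; FIT = λ × 1e9 = 1e9 / MTBF
λ = 1 / 4873 ≈ 2.052e-04 failures/hour
FIT = 1e9 / 4873 ≈ 205212 failures per 1e9 hours (nearest whole number)

λ = 2.052e-04 /h, FIT = 205212


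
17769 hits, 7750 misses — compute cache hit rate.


Formula: hit rate = hits / (hits + misses) * 100
hit rate = 17769 / (17769 + 7750) * 100
hit rate = 17769 / 25519 * 100
hit rate = 69.63%

69.63%


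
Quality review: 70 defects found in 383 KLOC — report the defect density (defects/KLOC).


Defect density = defects / KLOC
Defect density = 70 / 383
Defect density = 0.183 defects/KLOC

0.183 defects/KLOC


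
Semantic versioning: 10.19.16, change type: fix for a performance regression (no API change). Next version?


Current: 10.19.16
Change category: 'fix for a performance regression (no API change)' → patch bump
SemVer rule: patch bump → increment PATCH (MAJOR and MINOR unchanged)
New: 10.19.17

10.19.17


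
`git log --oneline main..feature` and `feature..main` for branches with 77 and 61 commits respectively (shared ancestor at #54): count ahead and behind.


Common ancestor: commit #54
feature commits after divergence: 77 - 54 = 23
main commits after divergence: 61 - 54 = 7
feature is 23 commits ahead of main
main is 7 commits ahead of feature

feature ahead: 23, main ahead: 7


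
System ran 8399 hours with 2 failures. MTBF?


Formula: MTBF = Total operating time / Number of failures
MTBF = 8399 / 2
MTBF = 4199.5 hours

4199.5 hours


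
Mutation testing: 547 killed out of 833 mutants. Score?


Mutation score = killed / total * 100
Mutation score = 547 / 833 * 100
Mutation score = 65.67%

65.67%


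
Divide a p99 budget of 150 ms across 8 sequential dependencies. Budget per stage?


Formula: per_stage = total_budget / stages
per_stage = 150 / 8
per_stage = 18.75 ms

18.75 ms


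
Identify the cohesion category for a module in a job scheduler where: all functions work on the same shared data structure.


Reasoning: Functions share data
Type: Communicational cohesion

Communicational cohesion


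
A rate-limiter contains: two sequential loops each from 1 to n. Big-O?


Reasoning: sequential dominates: O(n) + O(n) = O(n)
Complexity: O(n)

O(n)


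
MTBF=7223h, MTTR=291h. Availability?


Availability = MTBF / (MTBF + MTTR)
Availability = 7223 / (7223 + 291)
Availability = 7223 / 7514
Availability = 96.1272%

96.1272%


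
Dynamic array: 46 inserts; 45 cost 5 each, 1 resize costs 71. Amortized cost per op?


Formula: Amortized cost = Total cost / Operations
Total cost = (45 * 5) + (1 * 71)
Total cost = 225 + 71 = 296
Amortized = 296 / 46 = 6.4348

6.4348


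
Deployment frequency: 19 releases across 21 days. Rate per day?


Formula: deployments per day = releases / days
= 19 / 21
= 0.905 deploys/day
(equivalently, 6.33 deploys/week)

0.905 deploys/day


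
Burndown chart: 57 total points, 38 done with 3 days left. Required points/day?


Formula: Required rate = Remaining points / Days left
Remaining = 57 - 38 = 19 points
Required rate = 19 / 3 = 6.33 points/day

6.33 points/day


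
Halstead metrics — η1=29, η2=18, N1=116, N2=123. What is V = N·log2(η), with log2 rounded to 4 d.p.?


Formula: V = N * log2(η), where N = N1 + N2 and η = η1 + η2
η = 29 + 18 = 47
N = 116 + 123 = 239
log2(47) ≈ 5.5546
V = 239 * 5.5546 = 1327.55

1327.55


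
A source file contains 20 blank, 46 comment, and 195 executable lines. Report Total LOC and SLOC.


Total LOC = blank + comment + code
Total LOC = 20 + 46 + 195 = 261
SLOC (source only) = code = 195

Total LOC: 261, SLOC: 195


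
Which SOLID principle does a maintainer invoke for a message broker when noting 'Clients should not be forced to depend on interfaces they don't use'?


This describes the Interface Segregation Principle (ISP)

Interface Segregation Principle (ISP)


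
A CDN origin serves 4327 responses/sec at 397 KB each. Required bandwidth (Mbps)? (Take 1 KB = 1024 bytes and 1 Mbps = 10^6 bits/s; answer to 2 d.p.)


Formula: Mbps = payload_bytes * RPS * 8 / 1e6
Payload per request = 397 KB = 397 * 1024 = 406528 bytes
Total bytes/sec = 406528 * 4327 = 1759046656
Total bits/sec = 1759046656 * 8 = 14072373248
Mbps = 14072373248 / 1e6 = 14072.37

14072.37 Mbps


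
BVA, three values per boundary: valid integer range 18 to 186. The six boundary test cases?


Range: [18, 186]
Boundaries: just below min, min, min+1, max-1, max, just above max
Values: [17, 18, 19, 185, 186, 187]

[17, 18, 19, 185, 186, 187]


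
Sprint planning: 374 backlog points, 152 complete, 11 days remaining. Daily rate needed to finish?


Formula: Required rate = Remaining points / Days left
Remaining = 374 - 152 = 222 points
Required rate = 222 / 11 = 20.18 points/day

20.18 points/day


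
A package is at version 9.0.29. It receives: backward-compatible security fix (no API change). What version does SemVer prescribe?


Current: 9.0.29
Change category: 'backward-compatible security fix (no API change)' → patch bump
SemVer rule: patch bump → increment PATCH (MAJOR and MINOR unchanged)
New: 9.0.30

9.0.30


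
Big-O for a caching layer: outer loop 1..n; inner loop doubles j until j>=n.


Reasoning: linear outer times logarithmic inner
Complexity: O(n log n)

O(n log n)


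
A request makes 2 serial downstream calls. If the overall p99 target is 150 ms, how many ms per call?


Formula: per_stage = total_budget / stages
per_stage = 150 / 2
per_stage = 75.0 ms

75.0 ms


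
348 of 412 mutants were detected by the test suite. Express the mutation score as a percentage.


Mutation score = killed / total * 100
Mutation score = 348 / 412 * 100
Mutation score = 84.47%

84.47%


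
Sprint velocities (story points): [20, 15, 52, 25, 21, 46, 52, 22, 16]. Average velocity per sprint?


Formula: Avg velocity = Total points / Number of sprints
Points: [20, 15, 52, 25, 21, 46, 52, 22, 16]
Sum = 20 + 15 + 52 + 25 + 21 + 46 + 52 + 22 + 16 = 269
Avg velocity = 269 / 9 = 29.89 points/sprint

29.89 points/sprint


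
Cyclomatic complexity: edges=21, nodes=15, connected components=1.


Formula: V(G) = E - N + 2P
V(G) = 21 - 15 + 2*1
V(G) = 6 + 2
V(G) = 8

8


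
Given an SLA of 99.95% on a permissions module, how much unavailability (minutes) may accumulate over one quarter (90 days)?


Formula: allowed downtime = period * (100 - SLA) / 100
Period (quarter (90 days)) = 129600 minutes
Unavailability fraction = (100 - 99.95) / 100
Allowed downtime = 129600 * (100 - 99.95) / 100
Allowed downtime = 64.8 minutes

64.8 minutes


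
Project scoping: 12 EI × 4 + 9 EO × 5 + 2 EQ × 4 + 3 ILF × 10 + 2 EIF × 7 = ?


UFP = EI*4 + EO*5 + EQ*4 + ILF*10 + EIF*7
UFP = 12*4 + 9*5 + 2*4 + 3*10 + 2*7
UFP = 48 + 45 + 8 + 30 + 14
UFP = 145

145


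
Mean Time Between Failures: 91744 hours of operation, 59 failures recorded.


Formula: MTBF = Total operating time / Number of failures
MTBF = 91744 / 59
MTBF = 1554.98 hours

1554.98 hours


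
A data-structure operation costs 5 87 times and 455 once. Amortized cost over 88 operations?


Formula: Amortized cost = Total cost / Operations
Total cost = (87 * 5) + (1 * 455)
Total cost = 435 + 455 = 890
Amortized = 890 / 88 = 10.1136

10.1136


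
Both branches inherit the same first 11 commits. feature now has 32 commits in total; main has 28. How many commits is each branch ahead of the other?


Common ancestor: commit #11
feature commits after divergence: 32 - 11 = 21
main commits after divergence: 28 - 11 = 17
feature is 21 commits ahead of main
main is 17 commits ahead of feature

feature ahead: 21, main ahead: 17


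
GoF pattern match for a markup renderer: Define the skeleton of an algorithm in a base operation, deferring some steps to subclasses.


This matches the Template Method pattern

Template Method


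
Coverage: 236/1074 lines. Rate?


Coverage = covered / total * 100
Coverage = 236 / 1074 * 100
Coverage = 21.97%

21.97%


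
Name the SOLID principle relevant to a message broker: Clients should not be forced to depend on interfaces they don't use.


This describes the Interface Segregation Principle (ISP)

Interface Segregation Principle (ISP)


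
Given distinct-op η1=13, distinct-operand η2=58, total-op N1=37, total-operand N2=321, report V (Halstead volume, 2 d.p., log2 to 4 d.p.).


Formula: V = N * log2(η), where N = N1 + N2 and η = η1 + η2
η = 13 + 58 = 71
N = 37 + 321 = 358
log2(71) ≈ 6.1497
V = 358 * 6.1497 = 2201.59

2201.59


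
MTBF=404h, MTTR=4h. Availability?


Availability = MTBF / (MTBF + MTTR)
Availability = 404 / (404 + 4)
Availability = 404 / 408
Availability = 99.0196%

99.0196%


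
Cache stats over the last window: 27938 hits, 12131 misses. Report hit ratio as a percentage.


Formula: hit rate = hits / (hits + misses) * 100
hit rate = 27938 / (27938 + 12131) * 100
hit rate = 27938 / 40069 * 100
hit rate = 69.72%

69.72%


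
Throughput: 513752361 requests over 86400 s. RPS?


Formula: throughput = requests / seconds
throughput = 513752361 / 86400
throughput = 5946.21 requests/second

5946.21 requests/second


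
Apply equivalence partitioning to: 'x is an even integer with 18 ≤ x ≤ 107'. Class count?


Constraint: even integers in [18, 107]
Class 1: x < 18 — out-of-range invalid
Class 2: x in [18,107] but odd — wrong type invalid
Class 3: x in [18,107] and even — valid
Class 4: x > 107 — out-of-range invalid
Total equivalence classes: 4

4 equivalence classes
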